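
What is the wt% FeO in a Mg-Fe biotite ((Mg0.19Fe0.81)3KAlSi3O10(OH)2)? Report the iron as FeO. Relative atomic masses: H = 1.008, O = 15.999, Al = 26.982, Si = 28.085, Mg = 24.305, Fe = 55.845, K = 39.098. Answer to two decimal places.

35.35 wt%

Molar mass of (Mg0.19Fe0.81)3KAlSi3O10(OH)2 = 0.57×24.305 + 2.43×55.845 + 1×39.098 + 1×26.982 + 3×28.085 + 12×15.999 + 2×1.008 = 493.896 g/mol.
Each formula unit contains 2.43 Fe, equivalent to 2.43/1 = 2.4300 mol FeO.
M(FeO) = 1×55.845 + 1×15.999 = 71.844 g/mol.
Mass of FeO per formula unit = 2.4300 × 71.844 = 174.581 g.
FeO wt% = 174.581 / 493.896 × 100 = 35.35%.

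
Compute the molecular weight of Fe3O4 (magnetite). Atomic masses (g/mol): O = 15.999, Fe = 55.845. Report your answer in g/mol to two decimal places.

231.53 g/mol

Fe: 3 × 55.845 = 167.5350
O: 4 × 15.999 = 63.9960
Summing the contributions gives the formula mass.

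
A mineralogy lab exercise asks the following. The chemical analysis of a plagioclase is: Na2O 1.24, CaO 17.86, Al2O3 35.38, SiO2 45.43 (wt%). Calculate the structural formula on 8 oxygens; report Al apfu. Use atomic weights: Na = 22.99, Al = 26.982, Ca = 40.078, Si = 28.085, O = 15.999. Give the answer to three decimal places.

1.920 Al apfu

Na2O: 1.24/61.979 = 0.02001 mol → 0.04002 mol Na, 0.02001 mol O.
CaO: 17.86/56.077 = 0.31849 mol → 0.31849 mol Ca, 0.31849 mol O.
Al2O3: 35.38/101.961 = 0.34700 mol → 0.69400 mol Al, 1.04100 mol O.
SiO2: 45.43/60.083 = 0.75612 mol → 0.75612 mol Si, 1.51224 mol O.
Total oxygen = 2.89174 mol. Normalization factor = 8/2.89174 = 2.76650.
Al per 8 O = 0.69400 × 2.76650 = 1.920.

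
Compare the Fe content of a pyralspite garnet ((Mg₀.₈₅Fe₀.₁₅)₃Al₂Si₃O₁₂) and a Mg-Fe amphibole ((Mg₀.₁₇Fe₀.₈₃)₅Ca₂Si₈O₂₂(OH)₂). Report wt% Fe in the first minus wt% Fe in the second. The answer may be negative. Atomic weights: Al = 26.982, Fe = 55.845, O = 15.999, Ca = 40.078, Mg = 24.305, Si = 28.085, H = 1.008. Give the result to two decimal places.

First mineral: 25.130 g Fe in 417.315 g formula = 6.02 wt% Fe.
Second mineral: 231.757 g Fe in 943.244 g formula = 24.57 wt% Fe.
6.02% − 24.57% gives a difference of -18.55 percentage points.

-18.55 percentage points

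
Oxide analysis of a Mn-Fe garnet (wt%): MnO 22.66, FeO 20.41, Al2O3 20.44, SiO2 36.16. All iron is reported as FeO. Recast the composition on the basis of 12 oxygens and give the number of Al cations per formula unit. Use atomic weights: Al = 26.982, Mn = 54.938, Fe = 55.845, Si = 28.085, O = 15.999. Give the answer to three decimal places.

MnO: 22.66/70.937 = 0.31944 mol → 0.31944 mol Mn, 0.31944 mol O.
FeO: 20.41/71.844 = 0.28409 mol → 0.28409 mol Fe, 0.28409 mol O.
Al2O3: 20.44/101.961 = 0.20047 mol → 0.40094 mol Al, 0.60141 mol O.
SiO2: 36.16/60.083 = 0.60183 mol → 0.60183 mol Si, 1.20366 mol O.
Total oxygen = 2.40860 mol. Normalization factor = 12/2.40860 = 4.98215.
Al per 12 O = 0.40094 × 4.98215 = 1.998.

1.998 Al apfu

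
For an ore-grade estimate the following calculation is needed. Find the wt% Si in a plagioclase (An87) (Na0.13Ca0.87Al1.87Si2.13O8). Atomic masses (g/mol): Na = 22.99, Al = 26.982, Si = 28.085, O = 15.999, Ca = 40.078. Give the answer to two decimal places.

21.66 wt%

Molar mass of Na0.13Ca0.87Al1.87Si2.13O8: 0.13×22.99 + 0.87×40.078 + 1.87×26.982 + 2.13×28.085 + 8×15.999 = 276.126 g/mol.
Mass of Si per formula unit: 2.13 × 28.085 = 59.821 g.
Weight fraction Si = 59.821 / 276.126 = 0.2166.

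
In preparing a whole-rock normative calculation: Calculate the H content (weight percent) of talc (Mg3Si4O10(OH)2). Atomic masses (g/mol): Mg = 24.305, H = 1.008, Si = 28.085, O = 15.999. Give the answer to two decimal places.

M(Mg3Si4O10(OH)2) = 379.259 g/mol.
H contributes 2 × 1.008 = 2.016 g per mole.
2.016/379.259 = 0.0053 → 0.53%.

0.53 weight percent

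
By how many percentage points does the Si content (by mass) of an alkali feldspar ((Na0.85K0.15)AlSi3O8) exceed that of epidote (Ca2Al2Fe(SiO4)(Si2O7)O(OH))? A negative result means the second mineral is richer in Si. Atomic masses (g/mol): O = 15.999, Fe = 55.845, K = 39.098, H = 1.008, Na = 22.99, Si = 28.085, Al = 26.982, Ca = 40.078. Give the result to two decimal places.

First mineral: 84.255 g Si in 264.635 g formula = 31.84 wt% Si.
Second mineral: 84.255 g Si in 483.215 g formula = 17.44 wt% Si.
31.84% − 17.44% gives a difference of 14.40 percentage points.

14.40 percentage points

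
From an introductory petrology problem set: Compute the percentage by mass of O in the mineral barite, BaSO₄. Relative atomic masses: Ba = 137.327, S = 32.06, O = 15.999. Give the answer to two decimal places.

27.42 wt%

M(BaSO₄) = 233.383 g/mol.
O contributes 4 × 15.999 = 63.996 g per mole.
63.996/233.383 = 0.2742 → 27.42%.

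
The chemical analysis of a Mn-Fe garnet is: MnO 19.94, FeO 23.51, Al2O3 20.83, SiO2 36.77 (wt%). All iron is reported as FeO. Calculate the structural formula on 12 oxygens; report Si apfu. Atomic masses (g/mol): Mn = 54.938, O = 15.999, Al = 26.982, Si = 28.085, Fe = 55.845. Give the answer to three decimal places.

19.94 wt% MnO ÷ 70.937 g/mol = 0.28109 mol, giving 0.28109 Mn and 0.28109 O.
23.51 wt% FeO ÷ 71.844 g/mol = 0.32724 mol, giving 0.32724 Fe and 0.32724 O.
20.83 wt% Al2O3 ÷ 101.961 g/mol = 0.20429 mol, giving 0.40858 Al and 0.61287 O.
36.77 wt% SiO2 ÷ 60.083 g/mol = 0.61199 mol, giving 0.61199 Si and 1.22398 O.
Oxygen sums to 2.44518; scaling by 12/2.44518 = 4.90761 puts the formula on 12 O.
Si: 0.61199 × 4.90761 = 3.003 atoms per formula unit.

3.003 Si apfu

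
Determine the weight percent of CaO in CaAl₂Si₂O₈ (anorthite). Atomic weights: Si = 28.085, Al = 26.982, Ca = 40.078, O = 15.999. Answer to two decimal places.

Molar mass of CaAl₂Si₂O₈ = 1·40.078 + 2·26.982 + 2·28.085 + 8·15.999 = 278.204 g/mol.
Each formula unit contains 1 Ca, equivalent to 1/1 = 1.0000 mol CaO.
M(CaO) = 1×40.078 + 1×15.999 = 56.077 g/mol.
Mass of CaO per formula unit = 1.0000 × 56.077 = 56.077 g.
CaO wt% = 56.077 / 278.204 × 100 = 20.16%.

20.16 wt%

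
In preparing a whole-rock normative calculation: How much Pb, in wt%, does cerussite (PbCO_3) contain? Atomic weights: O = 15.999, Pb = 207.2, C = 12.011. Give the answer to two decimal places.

Formula mass = 1*207.2 + 1*12.011 + 3*15.999 = 267.208 g/mol, of which 207.200 g is Pb.
So Pb makes up 207.200/267.208 = 0.7754 of the mass, i.e. 77.54%.

77.54 wt%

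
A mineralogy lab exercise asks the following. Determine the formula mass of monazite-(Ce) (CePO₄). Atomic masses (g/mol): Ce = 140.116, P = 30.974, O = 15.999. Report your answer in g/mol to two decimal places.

235.09 g/mol

The formula mass is the sum 1×140.116 + 1×30.974 + 4×15.999.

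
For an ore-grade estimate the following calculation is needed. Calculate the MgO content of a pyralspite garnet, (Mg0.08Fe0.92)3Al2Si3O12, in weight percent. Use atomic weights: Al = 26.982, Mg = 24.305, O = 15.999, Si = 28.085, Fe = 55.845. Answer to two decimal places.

1.97 wt%

Molar mass of (Mg0.08Fe0.92)3Al2Si3O12 = 0.24*24.305 + 2.76*55.845 + 2*26.982 + 3*28.085 + 12*15.999 = 490.172 g/mol.
Each formula unit contains 0.24 Mg, equivalent to 0.24/1 = 0.2400 mol MgO.
M(MgO) = 1×24.305 + 1×15.999 = 40.304 g/mol.
Mass of MgO per formula unit = 0.2400 × 40.304 = 9.673 g.
MgO wt% = 9.673 / 490.172 × 100 = 1.97%.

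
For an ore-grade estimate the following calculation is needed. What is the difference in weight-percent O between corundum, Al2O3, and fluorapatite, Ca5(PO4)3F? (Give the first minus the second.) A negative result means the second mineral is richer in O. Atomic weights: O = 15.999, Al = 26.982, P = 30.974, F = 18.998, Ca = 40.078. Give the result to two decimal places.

9.00 percentage points

M(Al2O3) = 101.961 g/mol, so wt% O = 47.997/101.961 × 100 = 47.07%.
M(Ca5(PO4)3F) = 504.298 g/mol, so wt% O = 191.988/504.298 × 100 = 38.07%.
47.07 − 38.07 = 9.00 pp.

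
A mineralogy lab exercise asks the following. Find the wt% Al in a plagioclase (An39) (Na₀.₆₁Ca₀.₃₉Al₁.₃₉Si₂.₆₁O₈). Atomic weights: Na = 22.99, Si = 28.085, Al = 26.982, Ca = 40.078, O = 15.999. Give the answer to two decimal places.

Formula mass = 0.61*22.99 + 0.39*40.078 + 1.39*26.982 + 2.61*28.085 + 8*15.999 = 268.453 g/mol, of which 37.505 g is Al.
So Al makes up 37.505/268.453 = 0.1397 of the mass, i.e. 13.97%.

13.97 mass %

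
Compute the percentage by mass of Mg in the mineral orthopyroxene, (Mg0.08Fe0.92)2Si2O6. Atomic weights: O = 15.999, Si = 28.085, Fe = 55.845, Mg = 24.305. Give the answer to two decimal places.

M((Mg0.08Fe0.92)2Si2O6) = 258.808 g/mol.
Mg contributes 0.16 × 24.305 = 3.889 g per mole.
3.889/258.808 = 0.0150 → 1.50%.

1.50 weight percent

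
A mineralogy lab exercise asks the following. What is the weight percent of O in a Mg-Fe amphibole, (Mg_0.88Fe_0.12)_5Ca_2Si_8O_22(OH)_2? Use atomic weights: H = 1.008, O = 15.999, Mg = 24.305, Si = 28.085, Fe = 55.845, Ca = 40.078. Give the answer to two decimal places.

46.19 wt%

Molar mass of (Mg_0.88Fe_0.12)_5Ca_2Si_8O_22(OH)_2: 4.40*24.305 + 0.60*55.845 + 2*40.078 + 8*28.085 + 24*15.999 + 2*1.008 = 831.277 g/mol.
Mass of O per formula unit: 24 × 15.999 = 383.976 g.
Weight fraction O = 383.976 / 831.277 = 0.4619.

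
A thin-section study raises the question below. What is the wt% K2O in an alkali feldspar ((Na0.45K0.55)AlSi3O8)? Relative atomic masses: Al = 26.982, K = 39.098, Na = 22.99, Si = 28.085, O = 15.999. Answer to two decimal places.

9.56 wt%

Formula mass = 271.078 g/mol.
0.55 K → 0.2750 mol K2O per formula unit; M(K2O) = 94.195, so K2O mass = 25.904 g.
25.904/271.078 × 100 = 9.56 wt%.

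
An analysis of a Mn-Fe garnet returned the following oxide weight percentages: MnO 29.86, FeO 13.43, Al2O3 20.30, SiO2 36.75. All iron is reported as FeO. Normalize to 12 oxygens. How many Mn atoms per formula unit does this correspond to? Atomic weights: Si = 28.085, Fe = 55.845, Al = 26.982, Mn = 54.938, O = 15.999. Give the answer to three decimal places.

29.86 wt% MnO ÷ 70.937 g/mol = 0.42094 mol, giving 0.42094 Mn and 0.42094 O.
13.43 wt% FeO ÷ 71.844 g/mol = 0.18693 mol, giving 0.18693 Fe and 0.18693 O.
20.30 wt% Al2O3 ÷ 101.961 g/mol = 0.19910 mol, giving 0.39820 Al and 0.59730 O.
36.75 wt% SiO2 ÷ 60.083 g/mol = 0.61165 mol, giving 0.61165 Si and 1.22330 O.
Oxygen sums to 2.42847; scaling by 12/2.42847 = 4.94138 puts the formula on 12 O.
Mn: 0.42094 × 4.94138 = 2.080 atoms per formula unit.

2.080 Mn apfu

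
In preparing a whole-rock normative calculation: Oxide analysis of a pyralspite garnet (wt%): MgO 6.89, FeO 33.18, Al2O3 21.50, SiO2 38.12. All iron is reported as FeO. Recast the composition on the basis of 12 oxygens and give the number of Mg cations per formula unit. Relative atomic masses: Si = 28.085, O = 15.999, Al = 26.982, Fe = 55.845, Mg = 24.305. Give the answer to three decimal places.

MgO (M=40.304): mol = 0.17095; Mg = 0.17095, O = 0.17095.
FeO (M=71.844): mol = 0.46183; Fe = 0.46183, O = 0.46183.
Al2O3 (M=101.961): mol = 0.21086; Al = 0.42172, O = 0.63258.
SiO2 (M=60.083): mol = 0.63446; Si = 0.63446, O = 1.26892.
ΣO = 2.53428; factor = 12/ΣO = 4.73507.
Mg apfu = 0.17095 × 4.73507 = 0.809.

0.809 Mg apfu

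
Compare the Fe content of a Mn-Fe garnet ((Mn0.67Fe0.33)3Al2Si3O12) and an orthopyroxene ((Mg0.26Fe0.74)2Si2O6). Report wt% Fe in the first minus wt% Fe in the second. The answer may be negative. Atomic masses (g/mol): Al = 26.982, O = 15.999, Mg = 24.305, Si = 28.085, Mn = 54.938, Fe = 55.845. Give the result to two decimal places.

First mineral: 55.287 g Fe in 495.919 g formula = 11.15 wt% Fe.
Second mineral: 82.651 g Fe in 247.453 g formula = 33.40 wt% Fe.
11.15% − 33.40% gives a difference of -22.25 percentage points.

-22.25 percentage points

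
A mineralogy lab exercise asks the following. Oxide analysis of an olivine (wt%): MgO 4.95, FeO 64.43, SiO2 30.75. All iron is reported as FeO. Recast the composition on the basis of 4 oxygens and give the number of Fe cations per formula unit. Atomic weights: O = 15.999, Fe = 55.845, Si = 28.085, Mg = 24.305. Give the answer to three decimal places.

1.756 Fe apfu

MgO (M=40.304): mol = 0.12282; Mg = 0.12282, O = 0.12282.
FeO (M=71.844): mol = 0.89680; Fe = 0.89680, O = 0.89680.
SiO2 (M=60.083): mol = 0.51179; Si = 0.51179, O = 1.02358.
ΣO = 2.04320; factor = 4/ΣO = 1.95771.
Fe apfu = 0.89680 × 1.95771 = 1.756.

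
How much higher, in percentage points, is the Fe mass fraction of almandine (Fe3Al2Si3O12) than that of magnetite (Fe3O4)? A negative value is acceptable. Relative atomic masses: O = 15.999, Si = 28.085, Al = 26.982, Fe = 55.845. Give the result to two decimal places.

First mineral: 167.535 g Fe in 497.742 g formula = 33.66 wt% Fe.
Second mineral: 167.535 g Fe in 231.531 g formula = 72.36 wt% Fe.
33.66% − 72.36% gives a difference of -38.70 percentage points.

-38.70 percentage points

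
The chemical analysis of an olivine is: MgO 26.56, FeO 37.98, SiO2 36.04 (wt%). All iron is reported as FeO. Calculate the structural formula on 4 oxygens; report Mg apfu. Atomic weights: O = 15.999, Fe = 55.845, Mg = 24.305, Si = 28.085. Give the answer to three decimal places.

MgO (M=40.304): mol = 0.65899; Mg = 0.65899, O = 0.65899.
FeO (M=71.844): mol = 0.52865; Fe = 0.52865, O = 0.52865.
SiO2 (M=60.083): mol = 0.59984; Si = 0.59984, O = 1.19968.
ΣO = 2.38732; factor = 4/ΣO = 1.67552.
Mg apfu = 0.65899 × 1.67552 = 1.104.

1.104 Mg apfu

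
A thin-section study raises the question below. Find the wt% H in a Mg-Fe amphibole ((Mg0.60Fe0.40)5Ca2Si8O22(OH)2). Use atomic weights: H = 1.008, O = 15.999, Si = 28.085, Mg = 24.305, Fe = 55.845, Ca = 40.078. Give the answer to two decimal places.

0.23 wt%

Formula mass = 3*24.305 + 2*55.845 + 2*40.078 + 8*28.085 + 24*15.999 + 2*1.008 = 875.433 g/mol, of which 2.016 g is H.
So H makes up 2.016/875.433 = 0.0023 of the mass, i.e. 0.23%.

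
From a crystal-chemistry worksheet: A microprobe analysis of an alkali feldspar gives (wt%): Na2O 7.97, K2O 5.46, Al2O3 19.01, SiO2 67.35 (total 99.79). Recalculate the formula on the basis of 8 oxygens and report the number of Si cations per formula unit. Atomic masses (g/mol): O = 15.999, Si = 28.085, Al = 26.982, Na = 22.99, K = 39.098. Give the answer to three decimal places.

3.001 Si apfu

7.97 wt% Na2O ÷ 61.979 g/mol = 0.12859 mol, giving 0.25718 Na and 0.12859 O.
5.46 wt% K2O ÷ 94.195 g/mol = 0.05796 mol, giving 0.11592 K and 0.05796 O.
19.01 wt% Al2O3 ÷ 101.961 g/mol = 0.18644 mol, giving 0.37288 Al and 0.55932 O.
67.35 wt% SiO2 ÷ 60.083 g/mol = 1.12095 mol, giving 1.12095 Si and 2.24190 O.
Oxygen sums to 2.98777; scaling by 8/2.98777 = 2.67758 puts the formula on 8 O.
Si: 1.12095 × 2.67758 = 3.001 atoms per formula unit.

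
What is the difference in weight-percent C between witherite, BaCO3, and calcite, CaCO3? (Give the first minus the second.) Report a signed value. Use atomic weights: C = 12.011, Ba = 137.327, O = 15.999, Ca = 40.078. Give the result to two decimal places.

-5.91 percentage points

C in BaCO3: molar mass 197.335 g/mol; 1×12.011 = 12.011 g → 6.09 wt%.
C in CaCO3: molar mass 100.086 g/mol; 1×12.011 = 12.011 g → 12.00 wt%.
Difference = 6.09 − 12.00 = -5.91 percentage points.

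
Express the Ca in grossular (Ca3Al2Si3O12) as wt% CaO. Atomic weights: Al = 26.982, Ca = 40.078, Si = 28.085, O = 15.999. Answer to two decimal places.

37.35 wt%

Formula mass = 450.441 g/mol.
3 Ca → 3.0000 mol CaO per formula unit; M(CaO) = 56.077, so CaO mass = 168.231 g.
168.231/450.441 × 100 = 37.35 wt%.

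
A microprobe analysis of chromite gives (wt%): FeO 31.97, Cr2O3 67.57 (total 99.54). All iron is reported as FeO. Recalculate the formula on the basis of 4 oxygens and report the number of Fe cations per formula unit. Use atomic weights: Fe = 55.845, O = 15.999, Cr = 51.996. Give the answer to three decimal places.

FeO: 31.97/71.844 = 0.44499 mol → 0.44499 mol Fe, 0.44499 mol O.
Cr2O3: 67.57/151.989 = 0.44457 mol → 0.88914 mol Cr, 1.33371 mol O.
Total oxygen = 1.77870 mol. Normalization factor = 4/1.77870 = 2.24883.
Fe per 4 O = 0.44499 × 2.24883 = 1.001.

1.001 Fe apfu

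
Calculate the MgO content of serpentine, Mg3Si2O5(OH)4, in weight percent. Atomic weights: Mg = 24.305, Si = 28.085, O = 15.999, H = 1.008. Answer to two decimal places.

43.63 wt%

Formula mass = 277.108 g/mol.
3 Mg → 3.0000 mol MgO per formula unit; M(MgO) = 40.304, so MgO mass = 120.912 g.
120.912/277.108 × 100 = 43.63 wt%.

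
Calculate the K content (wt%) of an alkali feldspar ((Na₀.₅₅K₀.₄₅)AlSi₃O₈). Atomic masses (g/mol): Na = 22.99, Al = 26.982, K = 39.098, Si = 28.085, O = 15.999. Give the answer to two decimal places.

M((Na₀.₅₅K₀.₄₅)AlSi₃O₈) = 269.468 g/mol.
K contributes 0.45 × 39.098 = 17.594 g per mole.
17.594/269.468 = 0.0653 → 6.53%.

6.53 wt%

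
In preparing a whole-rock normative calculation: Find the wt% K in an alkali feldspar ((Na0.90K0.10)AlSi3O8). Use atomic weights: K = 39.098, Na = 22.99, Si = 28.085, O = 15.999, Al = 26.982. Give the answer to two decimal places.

M((Na0.90K0.10)AlSi3O8) = 263.830 g/mol.
K contributes 0.10 × 39.098 = 3.910 g per mole.
3.910/263.830 = 0.0148 → 1.48%.

1.48 weight percent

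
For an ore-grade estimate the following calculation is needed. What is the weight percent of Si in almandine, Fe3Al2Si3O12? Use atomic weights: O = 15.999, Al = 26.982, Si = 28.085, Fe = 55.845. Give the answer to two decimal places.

Formula mass = 3*55.845 + 2*26.982 + 3*28.085 + 12*15.999 = 497.742 g/mol, of which 84.255 g is Si.
So Si makes up 84.255/497.742 = 0.1693 of the mass, i.e. 16.93%.

16.93 mass %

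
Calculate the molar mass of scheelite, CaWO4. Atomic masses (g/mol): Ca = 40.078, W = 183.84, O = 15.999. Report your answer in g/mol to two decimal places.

The formula mass is the sum 1×40.078 + 1×183.84 + 4×15.999.

287.91 g/mol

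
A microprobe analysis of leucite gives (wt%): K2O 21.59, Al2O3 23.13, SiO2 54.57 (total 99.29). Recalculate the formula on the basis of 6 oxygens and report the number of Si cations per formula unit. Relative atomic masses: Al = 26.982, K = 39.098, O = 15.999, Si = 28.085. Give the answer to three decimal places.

1.999 Si apfu

21.59 wt% K2O ÷ 94.195 g/mol = 0.22921 mol, giving 0.45842 K and 0.22921 O.
23.13 wt% Al2O3 ÷ 101.961 g/mol = 0.22685 mol, giving 0.45370 Al and 0.68055 O.
54.57 wt% SiO2 ÷ 60.083 g/mol = 0.90824 mol, giving 0.90824 Si and 1.81648 O.
Oxygen sums to 2.72624; scaling by 6/2.72624 = 2.20083 puts the formula on 6 O.
Si: 0.90824 × 2.20083 = 1.999 atoms per formula unit.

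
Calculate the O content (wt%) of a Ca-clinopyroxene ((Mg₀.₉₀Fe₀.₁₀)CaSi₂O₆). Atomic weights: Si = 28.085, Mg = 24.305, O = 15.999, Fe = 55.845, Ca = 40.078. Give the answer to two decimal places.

43.69 wt%

Formula mass = 0.90*24.305 + 0.10*55.845 + 1*40.078 + 2*28.085 + 6*15.999 = 219.701 g/mol, of which 95.994 g is O.
So O makes up 95.994/219.701 = 0.4369 of the mass, i.e. 43.69%.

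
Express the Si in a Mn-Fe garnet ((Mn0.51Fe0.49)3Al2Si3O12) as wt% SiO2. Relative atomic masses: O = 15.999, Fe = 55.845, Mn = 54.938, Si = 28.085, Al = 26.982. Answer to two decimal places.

Molar mass of (Mn0.51Fe0.49)3Al2Si3O12 = 1.53×54.938 + 1.47×55.845 + 2×26.982 + 3×28.085 + 12×15.999 = 496.354 g/mol.
Each formula unit contains 3 Si, equivalent to 3/1 = 3.0000 mol SiO2.
M(SiO2) = 1×28.085 + 2×15.999 = 60.083 g/mol.
Mass of SiO2 per formula unit = 3.0000 × 60.083 = 180.249 g.
SiO2 wt% = 180.249 / 496.354 × 100 = 36.31%.

36.31 wt%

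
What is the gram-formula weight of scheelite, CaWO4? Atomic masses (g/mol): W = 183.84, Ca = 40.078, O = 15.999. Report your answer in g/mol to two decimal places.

M = 1(40.078) + 1(183.84) + 4(15.999)

287.91 g/mol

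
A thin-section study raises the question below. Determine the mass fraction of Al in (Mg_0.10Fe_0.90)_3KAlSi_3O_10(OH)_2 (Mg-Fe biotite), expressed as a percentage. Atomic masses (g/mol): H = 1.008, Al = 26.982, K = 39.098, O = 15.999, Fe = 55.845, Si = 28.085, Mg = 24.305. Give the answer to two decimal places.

5.37 weight percent

M((Mg_0.10Fe_0.90)_3KAlSi_3O_10(OH)_2) = 502.412 g/mol.
Al contributes 1 × 26.982 = 26.982 g per mole.
26.982/502.412 = 0.0537 → 5.37%.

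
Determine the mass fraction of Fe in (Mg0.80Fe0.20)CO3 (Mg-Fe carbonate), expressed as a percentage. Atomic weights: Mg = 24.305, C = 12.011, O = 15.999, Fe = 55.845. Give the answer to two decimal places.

12.32 mass %

M((Mg0.80Fe0.20)CO3) = 90.621 g/mol.
Fe contributes 0.20 × 55.845 = 11.169 g per mole.
11.169/90.621 = 0.1232 → 12.32%.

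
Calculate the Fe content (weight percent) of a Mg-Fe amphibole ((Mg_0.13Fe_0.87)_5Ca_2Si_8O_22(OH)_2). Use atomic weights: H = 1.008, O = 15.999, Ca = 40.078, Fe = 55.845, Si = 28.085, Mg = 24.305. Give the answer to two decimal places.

M((Mg_0.13Fe_0.87)_5Ca_2Si_8O_22(OH)_2) = 949.552 g/mol.
Fe contributes 4.35 × 55.845 = 242.926 g per mole.
242.926/949.552 = 0.2558 → 25.58%.

25.58 weight percent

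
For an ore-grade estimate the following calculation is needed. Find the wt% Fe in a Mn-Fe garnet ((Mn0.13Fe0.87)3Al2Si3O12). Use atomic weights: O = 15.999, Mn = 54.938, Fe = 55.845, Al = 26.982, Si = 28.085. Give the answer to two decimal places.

M((Mn0.13Fe0.87)3Al2Si3O12) = 497.388 g/mol.
Fe contributes 2.61 × 55.845 = 145.755 g per mole.
145.755/497.388 = 0.2930 → 29.30%.

29.30 weight percent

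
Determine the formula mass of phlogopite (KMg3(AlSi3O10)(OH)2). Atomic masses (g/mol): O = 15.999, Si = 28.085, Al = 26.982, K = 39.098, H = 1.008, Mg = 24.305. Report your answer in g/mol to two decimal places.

The formula mass is the sum 1·39.098 + 3·24.305 + 1·26.982 + 3·28.085 + 12·15.999 + 2·1.008.

417.25 g/mol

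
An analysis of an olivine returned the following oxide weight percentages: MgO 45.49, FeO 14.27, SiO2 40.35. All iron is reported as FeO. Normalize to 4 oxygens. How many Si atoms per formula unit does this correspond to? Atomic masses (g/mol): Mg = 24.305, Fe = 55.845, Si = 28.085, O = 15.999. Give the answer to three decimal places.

1.006 Si apfu

MgO: 45.49/40.304 = 1.12867 mol → 1.12867 mol Mg, 1.12867 mol O.
FeO: 14.27/71.844 = 0.19862 mol → 0.19862 mol Fe, 0.19862 mol O.
SiO2: 40.35/60.083 = 0.67157 mol → 0.67157 mol Si, 1.34314 mol O.
Total oxygen = 2.67043 mol. Normalization factor = 4/2.67043 = 1.49789.
Si per 4 O = 0.67157 × 1.49789 = 1.006.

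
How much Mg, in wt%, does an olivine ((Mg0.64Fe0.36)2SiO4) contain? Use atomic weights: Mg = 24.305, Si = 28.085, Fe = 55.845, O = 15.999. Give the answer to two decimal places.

19.04 wt%

Formula mass = 1.28·24.305 + 0.72·55.845 + 1·28.085 + 4·15.999 = 163.400 g/mol, of which 31.110 g is Mg.
So Mg makes up 31.110/163.400 = 0.1904 of the mass, i.e. 19.04%.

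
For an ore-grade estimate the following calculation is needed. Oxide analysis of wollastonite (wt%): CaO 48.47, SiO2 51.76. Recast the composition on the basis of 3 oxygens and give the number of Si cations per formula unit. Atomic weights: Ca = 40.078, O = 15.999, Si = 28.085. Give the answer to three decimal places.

0.999 Si apfu

CaO: 48.47/56.077 = 0.86435 mol → 0.86435 mol Ca, 0.86435 mol O.
SiO2: 51.76/60.083 = 0.86147 mol → 0.86147 mol Si, 1.72294 mol O.
Total oxygen = 2.58729 mol. Normalization factor = 3/2.58729 = 1.15951.
Si per 3 O = 0.86147 × 1.15951 = 0.999.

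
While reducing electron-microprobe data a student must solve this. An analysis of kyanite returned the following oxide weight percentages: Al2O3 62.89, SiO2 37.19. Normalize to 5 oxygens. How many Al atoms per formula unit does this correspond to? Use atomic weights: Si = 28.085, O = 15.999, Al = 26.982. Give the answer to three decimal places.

62.89 wt% Al2O3 ÷ 101.961 g/mol = 0.61680 mol, giving 1.23360 Al and 1.85040 O.
37.19 wt% SiO2 ÷ 60.083 g/mol = 0.61898 mol, giving 0.61898 Si and 1.23796 O.
Oxygen sums to 3.08836; scaling by 5/3.08836 = 1.61898 puts the formula on 5 O.
Al: 1.23360 × 1.61898 = 1.997 atoms per formula unit.

1.997 Al apfu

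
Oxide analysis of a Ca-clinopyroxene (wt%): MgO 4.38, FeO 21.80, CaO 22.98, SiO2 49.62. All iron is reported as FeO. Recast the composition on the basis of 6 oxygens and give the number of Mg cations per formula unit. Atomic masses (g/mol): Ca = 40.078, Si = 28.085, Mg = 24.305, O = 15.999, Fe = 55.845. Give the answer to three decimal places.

0.264 Mg apfu

4.38 wt% MgO ÷ 40.304 g/mol = 0.10867 mol, giving 0.10867 Mg and 0.10867 O.
21.80 wt% FeO ÷ 71.844 g/mol = 0.30344 mol, giving 0.30344 Fe and 0.30344 O.
22.98 wt% CaO ÷ 56.077 g/mol = 0.40979 mol, giving 0.40979 Ca and 0.40979 O.
49.62 wt% SiO2 ÷ 60.083 g/mol = 0.82586 mol, giving 0.82586 Si and 1.65172 O.
Oxygen sums to 2.47362; scaling by 6/2.47362 = 2.42559 puts the formula on 6 O.
Mg: 0.10867 × 2.42559 = 0.264 atoms per formula unit.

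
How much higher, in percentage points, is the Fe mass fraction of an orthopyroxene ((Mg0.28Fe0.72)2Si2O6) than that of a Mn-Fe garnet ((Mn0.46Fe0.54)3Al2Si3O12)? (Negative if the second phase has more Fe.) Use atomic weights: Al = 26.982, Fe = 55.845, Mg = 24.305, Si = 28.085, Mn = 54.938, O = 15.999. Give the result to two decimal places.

First mineral: 80.417 g Fe in 246.192 g formula = 32.66 wt% Fe.
Second mineral: 90.469 g Fe in 496.490 g formula = 18.22 wt% Fe.
32.66% − 18.22% gives a difference of 14.44 percentage points.

14.44 percentage points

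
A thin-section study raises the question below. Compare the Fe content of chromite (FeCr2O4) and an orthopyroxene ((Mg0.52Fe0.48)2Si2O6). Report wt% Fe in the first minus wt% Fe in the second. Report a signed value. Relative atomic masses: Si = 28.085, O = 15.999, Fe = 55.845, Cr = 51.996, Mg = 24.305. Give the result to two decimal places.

1.75 percentage points

First mineral: 55.845 g Fe in 223.833 g formula = 24.95 wt% Fe.
Second mineral: 53.611 g Fe in 231.052 g formula = 23.20 wt% Fe.
24.95% − 23.20% gives a difference of 1.75 percentage points.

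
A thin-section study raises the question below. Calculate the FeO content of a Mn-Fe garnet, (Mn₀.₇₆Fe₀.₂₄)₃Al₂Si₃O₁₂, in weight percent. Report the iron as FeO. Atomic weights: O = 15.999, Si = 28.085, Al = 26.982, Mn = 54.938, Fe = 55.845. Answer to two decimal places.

10.44 wt%

Molar mass of (Mn₀.₇₆Fe₀.₂₄)₃Al₂Si₃O₁₂ = 2.28*54.938 + 0.72*55.845 + 2*26.982 + 3*28.085 + 12*15.999 = 495.674 g/mol.
Each formula unit contains 0.72 Fe, equivalent to 0.72/1 = 0.7200 mol FeO.
M(FeO) = 1×55.845 + 1×15.999 = 71.844 g/mol.
Mass of FeO per formula unit = 0.7200 × 71.844 = 51.728 g.
FeO wt% = 51.728 / 495.674 × 100 = 10.44%.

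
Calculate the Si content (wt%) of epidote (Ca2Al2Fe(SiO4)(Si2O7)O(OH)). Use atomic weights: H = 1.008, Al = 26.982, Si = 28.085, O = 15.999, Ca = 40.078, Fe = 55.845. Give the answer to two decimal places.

17.44 wt%

Molar mass of Ca2Al2Fe(SiO4)(Si2O7)O(OH): 2×40.078 + 2×26.982 + 1×55.845 + 3×28.085 + 13×15.999 + 1×1.008 = 483.215 g/mol.
Mass of Si per formula unit: 3 × 28.085 = 84.255 g.
Weight fraction Si = 84.255 / 483.215 = 0.1744.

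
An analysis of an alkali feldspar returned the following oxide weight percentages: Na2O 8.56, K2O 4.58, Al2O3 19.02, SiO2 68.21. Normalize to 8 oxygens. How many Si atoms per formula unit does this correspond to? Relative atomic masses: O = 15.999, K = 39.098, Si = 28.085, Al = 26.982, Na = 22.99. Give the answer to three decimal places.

Na2O (M=61.979): mol = 0.13811; Na = 0.27622, O = 0.13811.
K2O (M=94.195): mol = 0.04862; K = 0.09724, O = 0.04862.
Al2O3 (M=101.961): mol = 0.18654; Al = 0.37308, O = 0.55962.
SiO2 (M=60.083): mol = 1.13526; Si = 1.13526, O = 2.27052.
ΣO = 3.01687; factor = 8/ΣO = 2.65175.
Si apfu = 1.13526 × 2.65175 = 3.010.

3.010 Si apfu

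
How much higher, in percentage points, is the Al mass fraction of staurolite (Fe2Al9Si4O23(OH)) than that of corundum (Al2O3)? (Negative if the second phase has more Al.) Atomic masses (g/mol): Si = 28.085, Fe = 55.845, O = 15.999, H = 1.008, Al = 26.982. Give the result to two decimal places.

M(Fe2Al9Si4O23(OH)) = 851.852 g/mol, so wt% Al = 242.838/851.852 × 100 = 28.51%.
M(Al2O3) = 101.961 g/mol, so wt% Al = 53.964/101.961 × 100 = 52.93%.
28.51 − 52.93 = -24.42 pp.

-24.42 percentage points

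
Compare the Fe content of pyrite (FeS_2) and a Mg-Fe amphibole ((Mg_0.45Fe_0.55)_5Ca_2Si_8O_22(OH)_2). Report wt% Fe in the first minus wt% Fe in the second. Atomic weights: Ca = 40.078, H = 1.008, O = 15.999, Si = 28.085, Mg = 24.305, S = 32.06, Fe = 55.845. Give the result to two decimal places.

29.47 percentage points

M(FeS_2) = 119.965 g/mol, so wt% Fe = 55.845/119.965 × 100 = 46.55%.
M((Mg_0.45Fe_0.55)_5Ca_2Si_8O_22(OH)_2) = 899.088 g/mol, so wt% Fe = 153.574/899.088 × 100 = 17.08%.
46.55 − 17.08 = 29.47 pp.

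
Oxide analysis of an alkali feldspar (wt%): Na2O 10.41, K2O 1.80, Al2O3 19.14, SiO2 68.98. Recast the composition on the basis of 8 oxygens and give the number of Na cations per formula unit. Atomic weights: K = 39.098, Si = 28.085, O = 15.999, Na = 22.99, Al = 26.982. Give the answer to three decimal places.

Na2O: 10.41/61.979 = 0.16796 mol → 0.33592 mol Na, 0.16796 mol O.
K2O: 1.80/94.195 = 0.01911 mol → 0.03822 mol K, 0.01911 mol O.
Al2O3: 19.14/101.961 = 0.18772 mol → 0.37544 mol Al, 0.56316 mol O.
SiO2: 68.98/60.083 = 1.14808 mol → 1.14808 mol Si, 2.29616 mol O.
Total oxygen = 3.04639 mol. Normalization factor = 8/3.04639 = 2.62606.
Na per 8 O = 0.33592 × 2.62606 = 0.882.

0.882 Na apfu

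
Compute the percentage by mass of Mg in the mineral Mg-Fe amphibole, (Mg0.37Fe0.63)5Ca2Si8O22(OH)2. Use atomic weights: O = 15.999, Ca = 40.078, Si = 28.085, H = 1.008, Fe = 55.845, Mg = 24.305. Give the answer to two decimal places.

4.93 wt%

Molar mass of (Mg0.37Fe0.63)5Ca2Si8O22(OH)2: 1.85·24.305 + 3.15·55.845 + 2·40.078 + 8·28.085 + 24·15.999 + 2·1.008 = 911.704 g/mol.
Mass of Mg per formula unit: 1.85 × 24.305 = 44.964 g.
Weight fraction Mg = 44.964 / 911.704 = 0.0493.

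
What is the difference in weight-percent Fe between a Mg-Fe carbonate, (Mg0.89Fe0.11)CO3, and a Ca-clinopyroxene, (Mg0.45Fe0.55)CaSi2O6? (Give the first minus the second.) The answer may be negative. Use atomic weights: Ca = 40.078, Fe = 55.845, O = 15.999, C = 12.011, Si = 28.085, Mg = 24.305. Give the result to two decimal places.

-6.13 percentage points

First mineral: 6.143 g Fe in 87.782 g formula = 7.00 wt% Fe.
Second mineral: 30.715 g Fe in 233.894 g formula = 13.13 wt% Fe.
7.00% − 13.13% gives a difference of -6.13 percentage points.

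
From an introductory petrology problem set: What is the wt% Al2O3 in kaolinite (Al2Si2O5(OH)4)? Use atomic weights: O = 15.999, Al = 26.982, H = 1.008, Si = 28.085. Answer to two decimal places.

39.50 wt%

Molar mass of Al2Si2O5(OH)4 = 2·26.982 + 2·28.085 + 9·15.999 + 4·1.008 = 258.157 g/mol.
Each formula unit contains 2 Al, equivalent to 2/2 = 1.0000 mol Al2O3.
M(Al2O3) = 2×26.982 + 3×15.999 = 101.961 g/mol.
Mass of Al2O3 per formula unit = 1.0000 × 101.961 = 101.961 g.
Al2O3 wt% = 101.961 / 258.157 × 100 = 39.50%.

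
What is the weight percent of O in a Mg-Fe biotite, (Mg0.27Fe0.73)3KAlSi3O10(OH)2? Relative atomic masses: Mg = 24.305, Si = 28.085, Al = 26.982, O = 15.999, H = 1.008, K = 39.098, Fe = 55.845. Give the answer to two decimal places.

39.48 mass %

Molar mass of (Mg0.27Fe0.73)3KAlSi3O10(OH)2: 0.81·24.305 + 2.19·55.845 + 1·39.098 + 1·26.982 + 3·28.085 + 12·15.999 + 2·1.008 = 486.327 g/mol.
Mass of O per formula unit: 12 × 15.999 = 191.988 g.
Weight fraction O = 191.988 / 486.327 = 0.3948.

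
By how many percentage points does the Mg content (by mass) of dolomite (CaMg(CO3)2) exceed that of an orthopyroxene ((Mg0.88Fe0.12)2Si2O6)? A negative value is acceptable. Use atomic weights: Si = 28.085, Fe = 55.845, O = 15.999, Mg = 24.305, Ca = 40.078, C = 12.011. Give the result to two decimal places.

-7.35 percentage points

First mineral: 24.305 g Mg in 184.399 g formula = 13.18 wt% Mg.
Second mineral: 42.777 g Mg in 208.344 g formula = 20.53 wt% Mg.
13.18% − 20.53% gives a difference of -7.35 percentage points.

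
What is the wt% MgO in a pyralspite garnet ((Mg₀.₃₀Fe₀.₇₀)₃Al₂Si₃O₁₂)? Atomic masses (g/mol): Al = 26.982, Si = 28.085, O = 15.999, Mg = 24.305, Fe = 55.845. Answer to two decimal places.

7.73 wt%

Molar mass of (Mg₀.₃₀Fe₀.₇₀)₃Al₂Si₃O₁₂ = 0.90·24.305 + 2.10·55.845 + 2·26.982 + 3·28.085 + 12·15.999 = 469.356 g/mol.
Each formula unit contains 0.90 Mg, equivalent to 0.90/1 = 0.9000 mol MgO.
M(MgO) = 1×24.305 + 1×15.999 = 40.304 g/mol.
Mass of MgO per formula unit = 0.9000 × 40.304 = 36.274 g.
MgO wt% = 36.274 / 469.356 × 100 = 7.73%.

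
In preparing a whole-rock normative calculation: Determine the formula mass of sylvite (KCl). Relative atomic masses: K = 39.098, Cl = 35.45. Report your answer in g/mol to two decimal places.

74.55 g/mol

M = 1*39.098 + 1*35.45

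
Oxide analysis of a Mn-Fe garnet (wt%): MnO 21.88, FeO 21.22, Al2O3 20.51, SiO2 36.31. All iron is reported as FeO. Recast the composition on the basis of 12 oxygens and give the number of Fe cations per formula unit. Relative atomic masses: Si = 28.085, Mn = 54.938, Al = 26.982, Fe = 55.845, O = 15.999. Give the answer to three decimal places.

1.467 Fe apfu

MnO: 21.88/70.937 = 0.30844 mol → 0.30844 mol Mn, 0.30844 mol O.
FeO: 21.22/71.844 = 0.29536 mol → 0.29536 mol Fe, 0.29536 mol O.
Al2O3: 20.51/101.961 = 0.20116 mol → 0.40232 mol Al, 0.60348 mol O.
SiO2: 36.31/60.083 = 0.60433 mol → 0.60433 mol Si, 1.20866 mol O.
Total oxygen = 2.41594 mol. Normalization factor = 12/2.41594 = 4.96701.
Fe per 12 O = 0.29536 × 4.96701 = 1.467.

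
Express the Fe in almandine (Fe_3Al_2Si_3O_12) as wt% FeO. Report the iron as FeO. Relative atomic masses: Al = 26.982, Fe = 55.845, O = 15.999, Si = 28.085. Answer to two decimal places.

Molar mass of Fe_3Al_2Si_3O_12 = 3×55.845 + 2×26.982 + 3×28.085 + 12×15.999 = 497.742 g/mol.
Each formula unit contains 3 Fe, equivalent to 3/1 = 3.0000 mol FeO.
M(FeO) = 1×55.845 + 1×15.999 = 71.844 g/mol.
Mass of FeO per formula unit = 3.0000 × 71.844 = 215.532 g.
FeO wt% = 215.532 / 497.742 × 100 = 43.30%.

43.30 wt%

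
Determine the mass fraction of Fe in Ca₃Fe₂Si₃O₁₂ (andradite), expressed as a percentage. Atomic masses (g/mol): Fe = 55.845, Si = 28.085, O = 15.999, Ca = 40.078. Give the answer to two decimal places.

Formula mass = 3·40.078 + 2·55.845 + 3·28.085 + 12·15.999 = 508.167 g/mol, of which 111.690 g is Fe.
So Fe makes up 111.690/508.167 = 0.2198 of the mass, i.e. 21.98%.

21.98 weight percent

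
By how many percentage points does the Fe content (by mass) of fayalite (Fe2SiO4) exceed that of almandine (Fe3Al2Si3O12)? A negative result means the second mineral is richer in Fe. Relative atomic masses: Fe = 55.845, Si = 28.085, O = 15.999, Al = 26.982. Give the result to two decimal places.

21.15 percentage points

M(Fe2SiO4) = 203.771 g/mol, so wt% Fe = 111.690/203.771 × 100 = 54.81%.
M(Fe3Al2Si3O12) = 497.742 g/mol, so wt% Fe = 167.535/497.742 × 100 = 33.66%.
54.81 − 33.66 = 21.15 pp.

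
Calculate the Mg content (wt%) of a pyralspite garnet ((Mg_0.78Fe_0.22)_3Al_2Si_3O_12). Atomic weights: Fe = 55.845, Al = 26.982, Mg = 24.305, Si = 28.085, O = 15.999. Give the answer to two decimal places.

Molar mass of (Mg_0.78Fe_0.22)_3Al_2Si_3O_12: 2.34·24.305 + 0.66·55.845 + 2·26.982 + 3·28.085 + 12·15.999 = 423.938 g/mol.
Mass of Mg per formula unit: 2.34 × 24.305 = 56.874 g.
Weight fraction Mg = 56.874 / 423.938 = 0.1342.

13.42 wt%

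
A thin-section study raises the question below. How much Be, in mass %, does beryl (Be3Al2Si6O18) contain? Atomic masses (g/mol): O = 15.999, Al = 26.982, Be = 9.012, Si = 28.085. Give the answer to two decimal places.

5.03 mass %

Formula mass = 3·9.012 + 2·26.982 + 6·28.085 + 18·15.999 = 537.492 g/mol, of which 27.036 g is Be.
So Be makes up 27.036/537.492 = 0.0503 of the mass, i.e. 5.03%.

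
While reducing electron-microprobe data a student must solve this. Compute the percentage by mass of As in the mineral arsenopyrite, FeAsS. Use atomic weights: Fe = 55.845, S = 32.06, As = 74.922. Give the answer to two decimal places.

M(FeAsS) = 162.827 g/mol.
As contributes 1 × 74.922 = 74.922 g per mole.
74.922/162.827 = 0.4601 → 46.01%.

46.01 wt%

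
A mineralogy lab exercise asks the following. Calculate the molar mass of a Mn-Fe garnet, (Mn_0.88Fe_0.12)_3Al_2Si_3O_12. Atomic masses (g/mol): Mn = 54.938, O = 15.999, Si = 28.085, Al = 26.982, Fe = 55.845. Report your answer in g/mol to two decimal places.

495.35 g/mol

Mn: 2.64 × 54.938 = 145.0363
Fe: 0.36 × 55.845 = 20.1042
Al: 2 × 26.982 = 53.9640
Si: 3 × 28.085 = 84.2550
O: 12 × 15.999 = 191.9880
Summing the contributions gives the formula mass.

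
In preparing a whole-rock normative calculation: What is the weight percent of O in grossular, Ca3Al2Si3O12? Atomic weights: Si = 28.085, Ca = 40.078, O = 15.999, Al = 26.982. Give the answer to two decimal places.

42.62 wt%

Formula mass = 3×40.078 + 2×26.982 + 3×28.085 + 12×15.999 = 450.441 g/mol, of which 191.988 g is O.
So O makes up 191.988/450.441 = 0.4262 of the mass, i.e. 42.62%.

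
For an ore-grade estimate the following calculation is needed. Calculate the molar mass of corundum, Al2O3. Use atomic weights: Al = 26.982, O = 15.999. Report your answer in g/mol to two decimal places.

101.96 g/mol

The formula mass is the sum 2·26.982 + 3·15.999.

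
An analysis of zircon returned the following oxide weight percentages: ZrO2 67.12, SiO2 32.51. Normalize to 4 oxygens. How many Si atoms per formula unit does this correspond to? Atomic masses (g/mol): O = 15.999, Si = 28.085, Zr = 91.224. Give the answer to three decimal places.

ZrO2 (M=123.222): mol = 0.54471; Zr = 0.54471, O = 1.08942.
SiO2 (M=60.083): mol = 0.54108; Si = 0.54108, O = 1.08216.
ΣO = 2.17158; factor = 4/ΣO = 1.84198.
Si apfu = 0.54108 × 1.84198 = 0.997.

0.997 Si apfu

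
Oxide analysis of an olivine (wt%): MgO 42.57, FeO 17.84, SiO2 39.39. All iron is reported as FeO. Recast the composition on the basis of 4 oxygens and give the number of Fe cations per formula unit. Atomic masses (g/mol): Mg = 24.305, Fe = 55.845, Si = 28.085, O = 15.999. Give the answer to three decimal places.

MgO: 42.57/40.304 = 1.05622 mol → 1.05622 mol Mg, 1.05622 mol O.
FeO: 17.84/71.844 = 0.24832 mol → 0.24832 mol Fe, 0.24832 mol O.
SiO2: 39.39/60.083 = 0.65559 mol → 0.65559 mol Si, 1.31118 mol O.
Total oxygen = 2.61572 mol. Normalization factor = 4/2.61572 = 1.52922.
Fe per 4 O = 0.24832 × 1.52922 = 0.380.

0.380 Fe apfu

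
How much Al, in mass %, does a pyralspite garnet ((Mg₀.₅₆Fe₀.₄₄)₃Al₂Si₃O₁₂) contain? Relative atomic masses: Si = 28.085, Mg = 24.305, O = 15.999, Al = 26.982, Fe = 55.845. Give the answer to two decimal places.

12.13 mass %

M((Mg₀.₅₆Fe₀.₄₄)₃Al₂Si₃O₁₂) = 444.755 g/mol.
Al contributes 2 × 26.982 = 53.964 g per mole.
53.964/444.755 = 0.1213 → 12.13%.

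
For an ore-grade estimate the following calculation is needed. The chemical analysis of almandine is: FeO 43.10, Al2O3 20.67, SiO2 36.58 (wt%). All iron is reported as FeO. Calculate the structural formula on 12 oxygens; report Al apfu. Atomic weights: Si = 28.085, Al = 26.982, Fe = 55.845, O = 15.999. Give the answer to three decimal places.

FeO (M=71.844): mol = 0.59991; Fe = 0.59991, O = 0.59991.
Al2O3 (M=101.961): mol = 0.20272; Al = 0.40544, O = 0.60816.
SiO2 (M=60.083): mol = 0.60882; Si = 0.60882, O = 1.21764.
ΣO = 2.42571; factor = 12/ΣO = 4.94701.
Al apfu = 0.40544 × 4.94701 = 2.006.

2.006 Al apfu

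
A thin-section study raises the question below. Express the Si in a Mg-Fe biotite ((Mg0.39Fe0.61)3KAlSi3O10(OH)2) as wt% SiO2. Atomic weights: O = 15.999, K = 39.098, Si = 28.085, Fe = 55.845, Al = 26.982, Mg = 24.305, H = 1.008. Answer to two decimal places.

Molar mass of (Mg0.39Fe0.61)3KAlSi3O10(OH)2 = 1.17*24.305 + 1.83*55.845 + 1*39.098 + 1*26.982 + 3*28.085 + 12*15.999 + 2*1.008 = 474.972 g/mol.
Each formula unit contains 3 Si, equivalent to 3/1 = 3.0000 mol SiO2.
M(SiO2) = 1×28.085 + 2×15.999 = 60.083 g/mol.
Mass of SiO2 per formula unit = 3.0000 × 60.083 = 180.249 g.
SiO2 wt% = 180.249 / 474.972 × 100 = 37.95%.

37.95 wt%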